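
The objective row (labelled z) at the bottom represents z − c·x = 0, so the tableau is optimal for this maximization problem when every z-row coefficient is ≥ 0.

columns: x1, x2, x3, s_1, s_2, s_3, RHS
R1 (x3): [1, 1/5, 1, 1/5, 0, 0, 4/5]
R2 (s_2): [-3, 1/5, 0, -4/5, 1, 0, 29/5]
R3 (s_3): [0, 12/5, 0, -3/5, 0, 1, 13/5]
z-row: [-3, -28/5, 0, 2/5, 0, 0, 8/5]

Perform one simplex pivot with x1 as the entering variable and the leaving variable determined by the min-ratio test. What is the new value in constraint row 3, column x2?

Ratio test on column x1 — row 1: (4/5)/1 = 4/5; row 2: entry -3 ≤ 0; row 3: entry 0 ≤ 0. Minimum is 4/5 at row 1 (x3 leaves); pivot element 1.
Divide row 1 by 1; eliminate column x1 from the other rows.
Row 3 update in column x2: 12/5 − 0·(1/5) = 12/5.

12/5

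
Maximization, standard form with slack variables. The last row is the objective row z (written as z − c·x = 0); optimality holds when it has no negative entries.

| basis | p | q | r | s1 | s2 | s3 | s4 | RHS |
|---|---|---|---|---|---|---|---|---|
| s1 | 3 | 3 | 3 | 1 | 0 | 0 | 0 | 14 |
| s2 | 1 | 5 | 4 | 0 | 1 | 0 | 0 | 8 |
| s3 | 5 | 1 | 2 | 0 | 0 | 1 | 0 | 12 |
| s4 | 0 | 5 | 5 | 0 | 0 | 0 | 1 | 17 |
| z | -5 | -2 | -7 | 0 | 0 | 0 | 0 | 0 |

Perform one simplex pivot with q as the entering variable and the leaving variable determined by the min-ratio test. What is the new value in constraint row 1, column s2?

Ratio test on column q — row 1: 14/3 = 14/3; row 2: 8/5 = 8/5; row 3: 12/1 = 12; row 4: 17/5 = 17/5. Minimum is 8/5 at row 2 (s2 leaves); pivot element 5.
Divide row 2 by 5; eliminate column q from the other rows.
Row 1 update in column s2: 0 − 3·(1/5) = -3/5.

-3/5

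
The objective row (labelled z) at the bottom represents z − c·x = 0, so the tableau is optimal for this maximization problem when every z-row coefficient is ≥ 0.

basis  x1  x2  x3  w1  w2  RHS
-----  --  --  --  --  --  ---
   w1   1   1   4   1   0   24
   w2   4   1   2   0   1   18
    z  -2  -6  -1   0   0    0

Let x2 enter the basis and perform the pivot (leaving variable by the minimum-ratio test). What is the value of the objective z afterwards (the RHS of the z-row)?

108

Ratio test on column x2 — row 1: 24/1 = 24; row 2: 18/1 = 18. Minimum is 18 at row 2 (w2 leaves); pivot element 1.
Pivot on row 2; the z-row RHS becomes 0 − (-6)·18 = 108.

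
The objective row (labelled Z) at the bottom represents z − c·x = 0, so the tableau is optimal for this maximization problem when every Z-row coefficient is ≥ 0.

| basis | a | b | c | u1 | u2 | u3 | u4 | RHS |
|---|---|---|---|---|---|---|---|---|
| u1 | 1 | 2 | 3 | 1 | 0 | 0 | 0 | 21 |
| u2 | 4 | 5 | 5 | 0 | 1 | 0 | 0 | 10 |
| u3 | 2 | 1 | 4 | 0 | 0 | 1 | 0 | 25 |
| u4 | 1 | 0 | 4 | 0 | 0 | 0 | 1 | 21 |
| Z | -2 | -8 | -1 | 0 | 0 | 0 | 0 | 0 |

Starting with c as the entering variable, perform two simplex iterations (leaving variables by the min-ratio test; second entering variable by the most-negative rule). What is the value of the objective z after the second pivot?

Ratio test on column c — row 1: 21/3 = 7; row 2: 10/5 = 2; row 3: 25/4 = 25/4; row 4: 21/4 = 21/4. Minimum is 2 at row 2 (u2 leaves); pivot element 5.
Pivot on row 2; the Z-row RHS becomes 0 − (-1)·2 = 2.
Next entering variable (most negative Z-row entry -7): b.
Ratio test on column b — row 1: entry -1 ≤ 0; row 2: 2/1 = 2; row 3: entry -3 ≤ 0; row 4: entry -4 ≤ 0. Minimum is 2 at row 2 (c leaves); pivot element 1.
After the second pivot the Z-row RHS is 2 − (-7)·2 = 16.

16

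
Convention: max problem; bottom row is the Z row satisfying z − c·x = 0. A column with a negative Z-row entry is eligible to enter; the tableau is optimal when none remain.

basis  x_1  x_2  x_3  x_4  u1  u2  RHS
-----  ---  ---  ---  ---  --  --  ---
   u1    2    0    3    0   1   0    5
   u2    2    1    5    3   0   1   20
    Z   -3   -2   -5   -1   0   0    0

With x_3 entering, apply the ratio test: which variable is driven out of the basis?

u1

Column x_3 entries and ratios — u1: 5/3 = 5/3; u2: 20/5 = 4.
Smallest ratio is 5/3 in the row of u1, so u1 leaves.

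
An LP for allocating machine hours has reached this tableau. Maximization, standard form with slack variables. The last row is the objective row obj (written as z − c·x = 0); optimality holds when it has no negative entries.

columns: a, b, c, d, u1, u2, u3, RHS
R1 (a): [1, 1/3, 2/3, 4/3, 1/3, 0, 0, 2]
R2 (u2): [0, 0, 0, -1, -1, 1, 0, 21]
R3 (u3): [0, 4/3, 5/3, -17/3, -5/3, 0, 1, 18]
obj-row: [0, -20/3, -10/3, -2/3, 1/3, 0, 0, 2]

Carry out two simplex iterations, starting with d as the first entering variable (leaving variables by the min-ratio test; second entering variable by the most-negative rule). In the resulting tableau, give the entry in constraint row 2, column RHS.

Ratio test on column d — row 1: 2/(4/3) = 3/2; row 2: entry -1 ≤ 0; row 3: entry -17/3 ≤ 0. Minimum is 3/2 at row 1 (a leaves); pivot element 4/3.
Divide row 1 by 4/3; eliminate column d from the other rows.
Second iteration: most negative obj-row entry is -13/2 in column b, so b enters.
Ratio test on column b — row 1: (3/2)/(1/4) = 6; row 2: (45/2)/(1/4) = 90; row 3: (53/2)/(11/4) = 106/11. Minimum is 6 at row 1 (d leaves); pivot element 1/4.
Divide row 1 by 1/4; eliminate column b from the other rows.
After both pivots, the entry at constraint row 2, column RHS is 21.

21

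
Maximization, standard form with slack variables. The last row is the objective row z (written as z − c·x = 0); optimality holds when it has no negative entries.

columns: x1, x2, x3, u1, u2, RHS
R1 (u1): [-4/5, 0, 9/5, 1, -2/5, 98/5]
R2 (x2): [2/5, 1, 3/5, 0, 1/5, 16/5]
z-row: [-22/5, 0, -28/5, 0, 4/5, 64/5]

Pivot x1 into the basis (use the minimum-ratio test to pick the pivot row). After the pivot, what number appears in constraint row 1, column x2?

Ratio test on column x1 — row 1: entry -4/5 ≤ 0; row 2: (16/5)/(2/5) = 8. Minimum is 8 at row 2 (x2 leaves); pivot element 2/5.
Divide row 2 by 2/5; eliminate column x1 from the other rows.
Row 1 update in column x2: 0 − (-4/5)·(5/2) = 2.

2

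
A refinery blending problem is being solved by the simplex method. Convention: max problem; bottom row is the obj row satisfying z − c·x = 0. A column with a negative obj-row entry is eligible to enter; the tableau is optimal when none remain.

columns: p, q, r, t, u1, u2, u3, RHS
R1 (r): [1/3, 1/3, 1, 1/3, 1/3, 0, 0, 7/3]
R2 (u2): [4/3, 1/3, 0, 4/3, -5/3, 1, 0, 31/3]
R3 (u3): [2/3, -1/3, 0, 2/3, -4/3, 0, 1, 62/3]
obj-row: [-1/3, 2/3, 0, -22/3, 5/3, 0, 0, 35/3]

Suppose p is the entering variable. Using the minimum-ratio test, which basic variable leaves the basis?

Column p entries and ratios — r: (7/3)/(1/3) = 7; u2: (31/3)/(4/3) = 31/4; u3: (62/3)/(2/3) = 31.
Smallest ratio is 7 in the row of r, so r leaves.

r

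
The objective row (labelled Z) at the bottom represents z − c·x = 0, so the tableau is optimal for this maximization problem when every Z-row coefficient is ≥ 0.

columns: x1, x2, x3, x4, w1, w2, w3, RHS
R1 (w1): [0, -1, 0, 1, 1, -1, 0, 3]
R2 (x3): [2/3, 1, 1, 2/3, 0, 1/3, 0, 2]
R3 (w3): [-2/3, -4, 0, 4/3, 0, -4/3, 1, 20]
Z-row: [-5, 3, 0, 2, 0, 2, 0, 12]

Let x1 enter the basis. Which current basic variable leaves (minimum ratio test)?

Column x1 entries and ratios — w1: 0 ≤ 0, skip; x3: 2/(2/3) = 3; w3: -2/3 ≤ 0, skip.
Smallest ratio is 3 in the row of x3, so x3 leaves.

x3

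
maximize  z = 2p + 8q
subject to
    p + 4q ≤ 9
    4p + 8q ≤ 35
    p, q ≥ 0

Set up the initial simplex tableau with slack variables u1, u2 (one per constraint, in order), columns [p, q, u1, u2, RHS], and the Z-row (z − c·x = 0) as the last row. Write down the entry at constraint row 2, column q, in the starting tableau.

Constraint 2 has coefficient 8 on q.

8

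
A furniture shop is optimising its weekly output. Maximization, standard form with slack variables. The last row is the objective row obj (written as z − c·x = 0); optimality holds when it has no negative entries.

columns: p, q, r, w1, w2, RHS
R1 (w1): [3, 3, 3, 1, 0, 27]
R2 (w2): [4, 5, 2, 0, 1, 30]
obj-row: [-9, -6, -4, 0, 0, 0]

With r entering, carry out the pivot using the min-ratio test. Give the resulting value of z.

36

Ratio test on column r — row 1: 27/3 = 9; row 2: 30/2 = 15. Minimum is 9 at row 1 (w1 leaves); pivot element 3.
Pivot on row 1; the obj-row RHS becomes 0 − (-4)·9 = 36.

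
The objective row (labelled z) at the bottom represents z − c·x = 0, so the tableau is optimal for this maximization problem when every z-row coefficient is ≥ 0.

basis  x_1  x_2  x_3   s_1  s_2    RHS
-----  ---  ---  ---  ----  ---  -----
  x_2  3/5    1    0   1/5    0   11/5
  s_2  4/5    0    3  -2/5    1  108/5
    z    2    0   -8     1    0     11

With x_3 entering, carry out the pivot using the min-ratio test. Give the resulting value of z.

343/5

Ratio test on column x_3 — row 1: entry 0 ≤ 0; row 2: (108/5)/3 = 36/5. Minimum is 36/5 at row 2 (s_2 leaves); pivot element 3.
Pivot on row 2; the z-row RHS becomes 11 − (-8)·(36/5) = 343/5.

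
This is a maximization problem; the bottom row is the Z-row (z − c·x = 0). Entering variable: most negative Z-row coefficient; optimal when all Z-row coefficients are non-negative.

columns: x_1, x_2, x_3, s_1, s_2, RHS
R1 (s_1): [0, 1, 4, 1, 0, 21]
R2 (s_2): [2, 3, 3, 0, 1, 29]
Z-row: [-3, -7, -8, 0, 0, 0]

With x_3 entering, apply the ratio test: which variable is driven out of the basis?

Column x_3 entries and ratios — s_1: 21/4 = 21/4; s_2: 29/3 = 29/3.
Smallest ratio is 21/4 in the row of s_1, so s_1 leaves.

s_1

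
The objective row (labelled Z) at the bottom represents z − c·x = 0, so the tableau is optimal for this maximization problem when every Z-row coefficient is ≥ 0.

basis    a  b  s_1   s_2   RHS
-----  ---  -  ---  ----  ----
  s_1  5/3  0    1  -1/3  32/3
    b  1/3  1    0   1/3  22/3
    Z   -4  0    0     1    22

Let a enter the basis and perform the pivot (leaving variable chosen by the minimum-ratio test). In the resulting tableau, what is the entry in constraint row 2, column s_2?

2/5

Ratio test on column a — row 1: (32/3)/(5/3) = 32/5; row 2: (22/3)/(1/3) = 22. Minimum is 32/5 at row 1 (s_1 leaves); pivot element 5/3.
Divide row 1 by 5/3; eliminate column a from the other rows.
Row 2 update in column s_2: 1/3 − (1/3)·(-1/5) = 2/5.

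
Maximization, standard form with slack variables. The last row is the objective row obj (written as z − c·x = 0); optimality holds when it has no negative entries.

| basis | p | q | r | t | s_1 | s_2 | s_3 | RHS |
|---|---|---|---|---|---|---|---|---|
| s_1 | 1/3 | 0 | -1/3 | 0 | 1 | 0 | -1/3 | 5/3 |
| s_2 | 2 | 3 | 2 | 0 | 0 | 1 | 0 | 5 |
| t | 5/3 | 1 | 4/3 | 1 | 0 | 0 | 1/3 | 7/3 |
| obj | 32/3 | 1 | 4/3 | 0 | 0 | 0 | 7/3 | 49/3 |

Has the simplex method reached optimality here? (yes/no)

Every obj-row coefficient is ≥ 0, so the tableau is optimal.

yes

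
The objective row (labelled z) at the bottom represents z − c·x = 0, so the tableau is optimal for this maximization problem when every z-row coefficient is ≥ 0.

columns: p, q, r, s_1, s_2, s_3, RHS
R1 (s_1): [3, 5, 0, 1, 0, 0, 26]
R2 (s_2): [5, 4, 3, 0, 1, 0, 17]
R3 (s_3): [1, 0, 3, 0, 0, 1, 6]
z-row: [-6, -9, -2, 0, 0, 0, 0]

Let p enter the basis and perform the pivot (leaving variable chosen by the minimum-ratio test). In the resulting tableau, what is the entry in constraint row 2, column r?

Ratio test on column p — row 1: 26/3 = 26/3; row 2: 17/5 = 17/5; row 3: 6/1 = 6. Minimum is 17/5 at row 2 (s_2 leaves); pivot element 5.
Divide row 2 by 5; eliminate column p from the other rows.
In the new row 2, the r entry is the old entry divided by the pivot: 3/5 = 3/5.

3/5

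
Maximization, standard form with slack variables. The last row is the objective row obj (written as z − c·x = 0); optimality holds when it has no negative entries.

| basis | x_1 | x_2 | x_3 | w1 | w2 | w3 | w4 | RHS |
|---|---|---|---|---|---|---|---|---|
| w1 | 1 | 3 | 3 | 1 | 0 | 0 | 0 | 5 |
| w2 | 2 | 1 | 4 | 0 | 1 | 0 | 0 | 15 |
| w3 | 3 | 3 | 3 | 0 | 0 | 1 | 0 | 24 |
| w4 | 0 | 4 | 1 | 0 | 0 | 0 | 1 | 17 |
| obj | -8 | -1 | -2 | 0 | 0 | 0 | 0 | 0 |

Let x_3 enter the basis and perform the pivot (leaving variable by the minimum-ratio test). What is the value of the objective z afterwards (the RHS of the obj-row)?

Ratio test on column x_3 — row 1: 5/3 = 5/3; row 2: 15/4 = 15/4; row 3: 24/3 = 8; row 4: 17/1 = 17. Minimum is 5/3 at row 1 (w1 leaves); pivot element 3.
Pivot on row 1; the obj-row RHS becomes 0 − (-2)·(5/3) = 10/3.

10/3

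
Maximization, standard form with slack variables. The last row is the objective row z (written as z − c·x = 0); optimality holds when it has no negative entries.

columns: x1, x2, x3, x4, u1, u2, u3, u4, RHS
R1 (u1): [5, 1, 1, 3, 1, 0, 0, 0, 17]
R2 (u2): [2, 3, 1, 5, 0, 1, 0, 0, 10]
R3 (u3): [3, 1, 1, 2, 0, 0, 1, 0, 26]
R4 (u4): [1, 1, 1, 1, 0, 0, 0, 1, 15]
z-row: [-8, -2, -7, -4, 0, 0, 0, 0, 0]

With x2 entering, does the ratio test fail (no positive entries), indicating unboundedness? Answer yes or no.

Column x2 has positive entries in row(s) 1, 2, 3, 4, so the ratio test bounds it — not unbounded.

no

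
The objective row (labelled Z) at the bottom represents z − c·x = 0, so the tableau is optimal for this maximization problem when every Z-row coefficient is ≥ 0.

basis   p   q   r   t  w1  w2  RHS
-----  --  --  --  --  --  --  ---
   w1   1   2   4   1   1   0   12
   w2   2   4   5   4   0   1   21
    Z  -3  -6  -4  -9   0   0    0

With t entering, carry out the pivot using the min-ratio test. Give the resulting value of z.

189/4

Ratio test on column t — row 1: 12/1 = 12; row 2: 21/4 = 21/4. Minimum is 21/4 at row 2 (w2 leaves); pivot element 4.
Pivot on row 2; the Z-row RHS becomes 0 − (-9)·(21/4) = 189/4.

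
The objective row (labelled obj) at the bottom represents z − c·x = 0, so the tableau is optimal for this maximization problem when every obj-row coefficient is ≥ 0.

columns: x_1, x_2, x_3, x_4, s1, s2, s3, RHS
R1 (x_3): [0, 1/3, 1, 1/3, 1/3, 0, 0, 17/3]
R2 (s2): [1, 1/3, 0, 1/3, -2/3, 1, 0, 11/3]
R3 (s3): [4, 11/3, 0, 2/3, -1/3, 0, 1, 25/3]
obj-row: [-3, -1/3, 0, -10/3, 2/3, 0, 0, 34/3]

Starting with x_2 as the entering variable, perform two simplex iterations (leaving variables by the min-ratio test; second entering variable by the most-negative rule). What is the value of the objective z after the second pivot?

47

Ratio test on column x_2 — row 1: (17/3)/(1/3) = 17; row 2: (11/3)/(1/3) = 11; row 3: (25/3)/(11/3) = 25/11. Minimum is 25/11 at row 3 (s3 leaves); pivot element 11/3.
Pivot on row 3; the obj-row RHS becomes 34/3 − (-1/3)·(25/11) = 133/11.
Next entering variable (most negative obj-row entry -36/11): x_4.
Ratio test on column x_4 — row 1: (54/11)/(3/11) = 18; row 2: (32/11)/(3/11) = 32/3; row 3: (25/11)/(2/11) = 25/2. Minimum is 32/3 at row 2 (s2 leaves); pivot element 3/11.
After the second pivot the obj-row RHS is 133/11 − (-36/11)·(32/3) = 47.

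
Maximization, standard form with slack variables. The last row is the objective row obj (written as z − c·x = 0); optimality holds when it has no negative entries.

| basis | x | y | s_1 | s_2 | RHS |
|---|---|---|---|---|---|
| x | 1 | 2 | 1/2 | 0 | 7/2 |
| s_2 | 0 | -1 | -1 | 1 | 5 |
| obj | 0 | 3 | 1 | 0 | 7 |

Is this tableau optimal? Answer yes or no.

Every obj-row coefficient is ≥ 0, so the tableau is optimal.

yes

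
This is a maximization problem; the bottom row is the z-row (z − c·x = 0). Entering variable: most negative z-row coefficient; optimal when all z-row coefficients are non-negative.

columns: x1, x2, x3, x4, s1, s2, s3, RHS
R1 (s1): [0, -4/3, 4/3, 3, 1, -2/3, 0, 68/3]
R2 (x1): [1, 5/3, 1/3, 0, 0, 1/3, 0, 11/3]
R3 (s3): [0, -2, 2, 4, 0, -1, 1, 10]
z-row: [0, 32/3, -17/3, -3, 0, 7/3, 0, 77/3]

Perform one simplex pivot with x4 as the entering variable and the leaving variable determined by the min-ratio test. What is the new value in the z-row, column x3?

-25/6

Ratio test on column x4 — row 1: (68/3)/3 = 68/9; row 2: entry 0 ≤ 0; row 3: 10/4 = 5/2. Minimum is 5/2 at row 3 (s3 leaves); pivot element 4.
Divide row 3 by 4; eliminate column x4 from the other rows.
z-row update in column x3: -17/3 − (-3)·(1/2) = -25/6.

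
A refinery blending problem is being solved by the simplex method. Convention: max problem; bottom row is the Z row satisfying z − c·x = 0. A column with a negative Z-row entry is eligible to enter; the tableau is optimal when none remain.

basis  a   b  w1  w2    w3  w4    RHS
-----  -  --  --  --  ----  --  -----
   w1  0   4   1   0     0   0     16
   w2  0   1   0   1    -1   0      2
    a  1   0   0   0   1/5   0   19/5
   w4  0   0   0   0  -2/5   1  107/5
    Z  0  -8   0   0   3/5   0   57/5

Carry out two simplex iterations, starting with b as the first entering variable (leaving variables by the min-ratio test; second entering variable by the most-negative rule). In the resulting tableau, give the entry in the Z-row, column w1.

37/20

Ratio test on column b — row 1: 16/4 = 4; row 2: 2/1 = 2; row 3: entry 0 ≤ 0; row 4: entry 0 ≤ 0. Minimum is 2 at row 2 (w2 leaves); pivot element 1.
Divide row 2 by 1; eliminate column b from the other rows.
Second iteration: most negative Z-row entry is -37/5 in column w3, so w3 enters.
Ratio test on column w3 — row 1: 8/4 = 2; row 2: entry -1 ≤ 0; row 3: (19/5)/(1/5) = 19; row 4: entry -2/5 ≤ 0. Minimum is 2 at row 1 (w1 leaves); pivot element 4.
Divide row 1 by 4; eliminate column w3 from the other rows.
After both pivots, the entry at the Z-row, column w1 is 37/20.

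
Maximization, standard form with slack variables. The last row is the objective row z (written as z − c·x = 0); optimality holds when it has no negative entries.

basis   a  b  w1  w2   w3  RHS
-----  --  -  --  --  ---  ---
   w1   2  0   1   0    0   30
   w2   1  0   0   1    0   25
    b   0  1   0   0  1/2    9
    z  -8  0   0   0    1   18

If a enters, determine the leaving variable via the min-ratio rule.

Column a entries and ratios — w1: 30/2 = 15; w2: 25/1 = 25; b: 0 ≤ 0, skip.
Smallest ratio is 15 in the row of w1, so w1 leaves.

w1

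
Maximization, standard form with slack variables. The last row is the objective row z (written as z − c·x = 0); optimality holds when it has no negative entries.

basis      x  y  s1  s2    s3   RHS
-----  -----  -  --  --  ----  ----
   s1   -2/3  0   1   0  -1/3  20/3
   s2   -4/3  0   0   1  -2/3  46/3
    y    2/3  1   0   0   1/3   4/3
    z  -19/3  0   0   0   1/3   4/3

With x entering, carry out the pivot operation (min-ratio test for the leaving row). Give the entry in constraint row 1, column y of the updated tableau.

1

Ratio test on column x — row 1: entry -2/3 ≤ 0; row 2: entry -4/3 ≤ 0; row 3: (4/3)/(2/3) = 2. Minimum is 2 at row 3 (y leaves); pivot element 2/3.
Divide row 3 by 2/3; eliminate column x from the other rows.
Row 1 update in column y: 0 − (-2/3)·(3/2) = 1.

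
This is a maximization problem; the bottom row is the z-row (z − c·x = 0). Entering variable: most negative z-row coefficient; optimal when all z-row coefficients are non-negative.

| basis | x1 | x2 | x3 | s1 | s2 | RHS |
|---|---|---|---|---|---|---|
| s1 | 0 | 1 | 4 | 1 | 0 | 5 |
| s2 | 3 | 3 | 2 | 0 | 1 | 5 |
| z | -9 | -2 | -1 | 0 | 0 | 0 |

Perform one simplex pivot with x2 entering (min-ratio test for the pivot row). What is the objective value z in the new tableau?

10/3

Ratio test on column x2 — row 1: 5/1 = 5; row 2: 5/3 = 5/3. Minimum is 5/3 at row 2 (s2 leaves); pivot element 3.
Pivot on row 2; the z-row RHS becomes 0 − (-2)·(5/3) = 10/3.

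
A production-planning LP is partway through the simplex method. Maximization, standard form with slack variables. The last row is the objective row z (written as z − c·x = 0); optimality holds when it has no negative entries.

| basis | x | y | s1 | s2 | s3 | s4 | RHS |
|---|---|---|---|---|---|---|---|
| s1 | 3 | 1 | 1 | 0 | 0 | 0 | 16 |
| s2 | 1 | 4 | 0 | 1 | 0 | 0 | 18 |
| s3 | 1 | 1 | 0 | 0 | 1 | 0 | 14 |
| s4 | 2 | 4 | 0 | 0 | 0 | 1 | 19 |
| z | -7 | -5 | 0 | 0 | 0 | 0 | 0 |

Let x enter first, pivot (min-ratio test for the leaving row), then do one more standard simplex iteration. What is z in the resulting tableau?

44

Ratio test on column x — row 1: 16/3 = 16/3; row 2: 18/1 = 18; row 3: 14/1 = 14; row 4: 19/2 = 19/2. Minimum is 16/3 at row 1 (s1 leaves); pivot element 3.
Pivot on row 1; the z-row RHS becomes 0 − (-7)·(16/3) = 112/3.
Next entering variable (most negative z-row entry -8/3): y.
Ratio test on column y — row 1: (16/3)/(1/3) = 16; row 2: (38/3)/(11/3) = 38/11; row 3: (26/3)/(2/3) = 13; row 4: (25/3)/(10/3) = 5/2. Minimum is 5/2 at row 4 (s4 leaves); pivot element 10/3.
After the second pivot the z-row RHS is 112/3 − (-8/3)·(5/2) = 44.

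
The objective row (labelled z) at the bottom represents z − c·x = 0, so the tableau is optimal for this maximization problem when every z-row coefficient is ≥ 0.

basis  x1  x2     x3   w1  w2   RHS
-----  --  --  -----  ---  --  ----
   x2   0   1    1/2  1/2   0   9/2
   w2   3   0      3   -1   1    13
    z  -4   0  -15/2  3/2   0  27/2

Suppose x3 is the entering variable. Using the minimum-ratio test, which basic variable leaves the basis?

Column x3 entries and ratios — x2: (9/2)/(1/2) = 9; w2: 13/3 = 13/3.
Smallest ratio is 13/3 in the row of w2, so w2 leaves.

w2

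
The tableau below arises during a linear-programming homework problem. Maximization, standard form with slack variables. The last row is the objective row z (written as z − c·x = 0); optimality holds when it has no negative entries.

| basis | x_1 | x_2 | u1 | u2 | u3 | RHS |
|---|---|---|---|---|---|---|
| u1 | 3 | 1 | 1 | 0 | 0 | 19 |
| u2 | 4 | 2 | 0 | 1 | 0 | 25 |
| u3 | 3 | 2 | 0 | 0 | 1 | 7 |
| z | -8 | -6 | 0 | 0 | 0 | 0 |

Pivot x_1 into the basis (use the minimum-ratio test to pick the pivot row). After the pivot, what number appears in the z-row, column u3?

8/3

Ratio test on column x_1 — row 1: 19/3 = 19/3; row 2: 25/4 = 25/4; row 3: 7/3 = 7/3. Minimum is 7/3 at row 3 (u3 leaves); pivot element 3.
Divide row 3 by 3; eliminate column x_1 from the other rows.
z-row update in column u3: 0 − (-8)·(1/3) = 8/3.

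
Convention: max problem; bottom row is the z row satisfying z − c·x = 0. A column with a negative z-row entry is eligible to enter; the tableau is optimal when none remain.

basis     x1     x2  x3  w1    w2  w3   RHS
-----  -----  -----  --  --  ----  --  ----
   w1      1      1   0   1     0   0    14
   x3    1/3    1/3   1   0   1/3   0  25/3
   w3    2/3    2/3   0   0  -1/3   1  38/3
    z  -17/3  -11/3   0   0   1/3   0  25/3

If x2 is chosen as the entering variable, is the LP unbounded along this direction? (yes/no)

no

Column x2 has positive entries in row(s) 1, 2, 3, so the ratio test bounds it — not unbounded.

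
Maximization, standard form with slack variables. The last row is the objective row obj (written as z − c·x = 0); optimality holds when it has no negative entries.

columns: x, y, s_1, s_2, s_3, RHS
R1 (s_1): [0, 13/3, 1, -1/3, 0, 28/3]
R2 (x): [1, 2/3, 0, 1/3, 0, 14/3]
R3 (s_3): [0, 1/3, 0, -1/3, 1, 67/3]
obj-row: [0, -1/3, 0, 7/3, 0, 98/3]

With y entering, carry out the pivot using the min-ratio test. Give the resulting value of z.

434/13

Ratio test on column y — row 1: (28/3)/(13/3) = 28/13; row 2: (14/3)/(2/3) = 7; row 3: (67/3)/(1/3) = 67. Minimum is 28/13 at row 1 (s_1 leaves); pivot element 13/3.
Pivot on row 1; the obj-row RHS becomes 98/3 − (-1/3)·(28/13) = 434/13.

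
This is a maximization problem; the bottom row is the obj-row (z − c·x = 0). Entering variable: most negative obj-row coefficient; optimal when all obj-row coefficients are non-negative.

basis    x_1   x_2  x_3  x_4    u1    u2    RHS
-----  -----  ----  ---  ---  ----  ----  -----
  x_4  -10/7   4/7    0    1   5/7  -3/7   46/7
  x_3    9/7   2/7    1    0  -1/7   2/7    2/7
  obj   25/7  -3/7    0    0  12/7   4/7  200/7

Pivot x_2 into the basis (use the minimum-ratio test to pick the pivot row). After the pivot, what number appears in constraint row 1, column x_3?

-2

Ratio test on column x_2 — row 1: (46/7)/(4/7) = 23/2; row 2: (2/7)/(2/7) = 1. Minimum is 1 at row 2 (x_3 leaves); pivot element 2/7.
Divide row 2 by 2/7; eliminate column x_2 from the other rows.
Row 1 update in column x_3: 0 − (4/7)·(7/2) = -2.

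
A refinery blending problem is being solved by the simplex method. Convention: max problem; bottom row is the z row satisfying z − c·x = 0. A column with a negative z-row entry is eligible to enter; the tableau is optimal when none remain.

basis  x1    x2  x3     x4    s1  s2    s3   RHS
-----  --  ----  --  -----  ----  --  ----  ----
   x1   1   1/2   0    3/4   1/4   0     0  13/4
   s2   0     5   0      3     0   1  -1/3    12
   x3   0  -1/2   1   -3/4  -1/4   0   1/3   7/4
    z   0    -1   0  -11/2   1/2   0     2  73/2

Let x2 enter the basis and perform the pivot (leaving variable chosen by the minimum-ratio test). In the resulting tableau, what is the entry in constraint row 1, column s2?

-1/10

Ratio test on column x2 — row 1: (13/4)/(1/2) = 13/2; row 2: 12/5 = 12/5; row 3: entry -1/2 ≤ 0. Minimum is 12/5 at row 2 (s2 leaves); pivot element 5.
Divide row 2 by 5; eliminate column x2 from the other rows.
Row 1 update in column s2: 0 − (1/2)·(1/5) = -1/10.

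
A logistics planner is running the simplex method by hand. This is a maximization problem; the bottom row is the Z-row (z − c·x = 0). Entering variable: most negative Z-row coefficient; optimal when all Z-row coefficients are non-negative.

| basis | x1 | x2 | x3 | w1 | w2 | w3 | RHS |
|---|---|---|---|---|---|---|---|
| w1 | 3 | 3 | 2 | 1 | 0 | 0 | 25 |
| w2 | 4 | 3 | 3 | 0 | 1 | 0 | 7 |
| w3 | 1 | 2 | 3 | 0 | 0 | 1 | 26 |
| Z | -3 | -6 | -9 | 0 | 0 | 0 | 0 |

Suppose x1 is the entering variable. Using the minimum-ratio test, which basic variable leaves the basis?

Column x1 entries and ratios — w1: 25/3 = 25/3; w2: 7/4 = 7/4; w3: 26/1 = 26.
Smallest ratio is 7/4 in the row of w2, so w2 leaves.

w2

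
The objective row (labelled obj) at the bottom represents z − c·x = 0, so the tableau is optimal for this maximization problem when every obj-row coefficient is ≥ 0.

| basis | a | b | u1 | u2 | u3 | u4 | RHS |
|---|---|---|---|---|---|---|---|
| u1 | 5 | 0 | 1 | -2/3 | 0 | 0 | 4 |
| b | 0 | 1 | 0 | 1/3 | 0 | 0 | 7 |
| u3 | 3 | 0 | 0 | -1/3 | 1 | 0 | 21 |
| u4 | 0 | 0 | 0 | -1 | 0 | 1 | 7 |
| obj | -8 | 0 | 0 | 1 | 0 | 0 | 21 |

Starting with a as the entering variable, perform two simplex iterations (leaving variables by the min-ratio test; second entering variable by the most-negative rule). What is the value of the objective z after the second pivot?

Ratio test on column a — row 1: 4/5 = 4/5; row 2: entry 0 ≤ 0; row 3: 21/3 = 7; row 4: entry 0 ≤ 0. Minimum is 4/5 at row 1 (u1 leaves); pivot element 5.
Pivot on row 1; the obj-row RHS becomes 21 − (-8)·(4/5) = 137/5.
Next entering variable (most negative obj-row entry -1/15): u2.
Ratio test on column u2 — row 1: entry -2/15 ≤ 0; row 2: 7/(1/3) = 21; row 3: (93/5)/(1/15) = 279; row 4: entry -1 ≤ 0. Minimum is 21 at row 2 (b leaves); pivot element 1/3.
After the second pivot the obj-row RHS is 137/5 − (-1/15)·21 = 144/5.

144/5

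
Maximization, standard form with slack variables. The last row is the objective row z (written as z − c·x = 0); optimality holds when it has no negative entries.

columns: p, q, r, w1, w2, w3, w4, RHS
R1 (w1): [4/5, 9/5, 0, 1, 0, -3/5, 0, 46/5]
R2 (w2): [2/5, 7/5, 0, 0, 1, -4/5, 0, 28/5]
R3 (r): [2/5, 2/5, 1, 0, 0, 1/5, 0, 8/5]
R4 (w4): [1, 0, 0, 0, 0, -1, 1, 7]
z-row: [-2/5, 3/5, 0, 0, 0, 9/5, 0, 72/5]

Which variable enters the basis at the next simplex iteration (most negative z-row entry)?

Negative z-row entries: p: -2/5.
The most negative is -2/5 in column p, so p enters.

p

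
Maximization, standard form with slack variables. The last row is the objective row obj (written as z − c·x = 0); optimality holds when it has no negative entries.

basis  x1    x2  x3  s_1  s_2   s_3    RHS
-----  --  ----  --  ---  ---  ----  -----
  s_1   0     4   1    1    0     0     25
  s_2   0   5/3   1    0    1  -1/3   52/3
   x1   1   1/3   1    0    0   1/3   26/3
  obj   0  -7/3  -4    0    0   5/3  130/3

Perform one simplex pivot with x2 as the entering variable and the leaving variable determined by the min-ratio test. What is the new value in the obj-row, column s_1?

7/12

Ratio test on column x2 — row 1: 25/4 = 25/4; row 2: (52/3)/(5/3) = 52/5; row 3: (26/3)/(1/3) = 26. Minimum is 25/4 at row 1 (s_1 leaves); pivot element 4.
Divide row 1 by 4; eliminate column x2 from the other rows.
obj-row update in column s_1: 0 − (-7/3)·(1/4) = 7/12.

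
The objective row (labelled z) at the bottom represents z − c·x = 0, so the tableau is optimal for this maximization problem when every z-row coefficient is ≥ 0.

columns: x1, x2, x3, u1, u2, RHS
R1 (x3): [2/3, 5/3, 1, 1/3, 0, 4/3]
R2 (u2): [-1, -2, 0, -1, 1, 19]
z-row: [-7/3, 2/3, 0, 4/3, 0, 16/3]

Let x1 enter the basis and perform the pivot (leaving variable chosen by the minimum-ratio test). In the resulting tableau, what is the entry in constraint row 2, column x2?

Ratio test on column x1 — row 1: (4/3)/(2/3) = 2; row 2: entry -1 ≤ 0. Minimum is 2 at row 1 (x3 leaves); pivot element 2/3.
Divide row 1 by 2/3; eliminate column x1 from the other rows.
Row 2 update in column x2: -2 − (-1)·(5/2) = 1/2.

1/2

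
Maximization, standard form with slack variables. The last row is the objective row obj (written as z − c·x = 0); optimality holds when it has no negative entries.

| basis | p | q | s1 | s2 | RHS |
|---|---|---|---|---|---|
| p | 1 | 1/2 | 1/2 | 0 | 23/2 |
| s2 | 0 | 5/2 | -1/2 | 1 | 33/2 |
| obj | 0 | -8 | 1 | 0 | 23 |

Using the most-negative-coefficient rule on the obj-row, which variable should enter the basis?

q

Negative obj-row entries: q: -8.
The most negative is -8 in column q, so q enters.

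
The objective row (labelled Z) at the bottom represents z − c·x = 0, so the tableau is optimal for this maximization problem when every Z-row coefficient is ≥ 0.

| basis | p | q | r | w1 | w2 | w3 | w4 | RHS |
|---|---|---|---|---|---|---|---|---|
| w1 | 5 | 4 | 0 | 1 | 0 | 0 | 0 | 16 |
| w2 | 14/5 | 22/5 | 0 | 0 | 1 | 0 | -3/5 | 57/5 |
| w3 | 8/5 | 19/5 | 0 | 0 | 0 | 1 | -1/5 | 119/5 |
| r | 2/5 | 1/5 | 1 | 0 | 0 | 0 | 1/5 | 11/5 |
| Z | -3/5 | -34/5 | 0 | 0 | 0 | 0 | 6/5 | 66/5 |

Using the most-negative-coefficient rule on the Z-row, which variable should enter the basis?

q

Negative Z-row entries: p: -3/5, q: -34/5.
The most negative is -34/5 in column q, so q enters.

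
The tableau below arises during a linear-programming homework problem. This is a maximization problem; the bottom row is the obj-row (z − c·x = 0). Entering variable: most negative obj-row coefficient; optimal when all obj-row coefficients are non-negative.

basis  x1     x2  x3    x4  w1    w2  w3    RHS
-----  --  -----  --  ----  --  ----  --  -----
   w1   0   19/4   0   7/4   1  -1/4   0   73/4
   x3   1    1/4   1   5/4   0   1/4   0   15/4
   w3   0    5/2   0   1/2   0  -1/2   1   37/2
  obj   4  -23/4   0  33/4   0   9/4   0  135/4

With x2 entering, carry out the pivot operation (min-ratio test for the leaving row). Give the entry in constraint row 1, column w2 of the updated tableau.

-1/19

Ratio test on column x2 — row 1: (73/4)/(19/4) = 73/19; row 2: (15/4)/(1/4) = 15; row 3: (37/2)/(5/2) = 37/5. Minimum is 73/19 at row 1 (w1 leaves); pivot element 19/4.
Divide row 1 by 19/4; eliminate column x2 from the other rows.
In the new row 1, the w2 entry is the old entry divided by the pivot: (-1/4)/(19/4) = -1/19.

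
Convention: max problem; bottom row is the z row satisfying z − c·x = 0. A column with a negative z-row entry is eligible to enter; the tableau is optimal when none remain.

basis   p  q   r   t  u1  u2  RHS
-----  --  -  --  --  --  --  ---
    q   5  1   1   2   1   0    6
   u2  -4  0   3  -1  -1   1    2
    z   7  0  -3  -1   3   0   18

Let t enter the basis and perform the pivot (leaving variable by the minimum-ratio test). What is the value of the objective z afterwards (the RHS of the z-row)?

21

Ratio test on column t — row 1: 6/2 = 3; row 2: entry -1 ≤ 0. Minimum is 3 at row 1 (q leaves); pivot element 2.
Pivot on row 1; the z-row RHS becomes 18 − (-1)·3 = 21.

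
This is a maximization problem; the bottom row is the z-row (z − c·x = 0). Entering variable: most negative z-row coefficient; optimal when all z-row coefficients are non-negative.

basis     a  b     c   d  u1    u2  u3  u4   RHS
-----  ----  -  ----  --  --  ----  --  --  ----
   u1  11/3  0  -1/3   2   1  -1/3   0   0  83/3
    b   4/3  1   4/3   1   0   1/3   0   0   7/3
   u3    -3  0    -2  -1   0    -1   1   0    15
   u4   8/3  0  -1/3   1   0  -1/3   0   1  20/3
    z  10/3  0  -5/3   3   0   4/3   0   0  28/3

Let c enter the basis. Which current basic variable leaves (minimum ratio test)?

b

Column c entries and ratios — u1: -1/3 ≤ 0, skip; b: (7/3)/(4/3) = 7/4; u3: -2 ≤ 0, skip; u4: -1/3 ≤ 0, skip.
Smallest ratio is 7/4 in the row of b, so b leaves.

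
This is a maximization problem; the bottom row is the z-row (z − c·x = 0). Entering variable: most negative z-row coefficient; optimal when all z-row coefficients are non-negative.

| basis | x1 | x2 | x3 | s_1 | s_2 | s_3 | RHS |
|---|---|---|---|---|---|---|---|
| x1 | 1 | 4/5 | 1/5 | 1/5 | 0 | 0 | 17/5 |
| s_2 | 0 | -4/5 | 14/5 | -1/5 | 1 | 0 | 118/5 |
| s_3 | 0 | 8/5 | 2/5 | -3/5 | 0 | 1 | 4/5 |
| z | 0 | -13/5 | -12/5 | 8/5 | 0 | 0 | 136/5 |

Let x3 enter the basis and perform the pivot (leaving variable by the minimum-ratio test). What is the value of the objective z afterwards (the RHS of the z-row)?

Ratio test on column x3 — row 1: (17/5)/(1/5) = 17; row 2: (118/5)/(14/5) = 59/7; row 3: (4/5)/(2/5) = 2. Minimum is 2 at row 3 (s_3 leaves); pivot element 2/5.
Pivot on row 3; the z-row RHS becomes 136/5 − (-12/5)·2 = 32.

32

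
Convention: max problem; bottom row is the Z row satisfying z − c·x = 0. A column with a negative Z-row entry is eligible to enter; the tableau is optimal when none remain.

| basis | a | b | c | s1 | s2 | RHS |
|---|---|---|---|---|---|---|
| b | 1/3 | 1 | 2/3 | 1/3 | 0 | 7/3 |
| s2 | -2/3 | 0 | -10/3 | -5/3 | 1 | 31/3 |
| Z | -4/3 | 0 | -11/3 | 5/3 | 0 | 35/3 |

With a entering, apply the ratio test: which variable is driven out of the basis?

Column a entries and ratios — b: (7/3)/(1/3) = 7; s2: -2/3 ≤ 0, skip.
Smallest ratio is 7 in the row of b, so b leaves.

b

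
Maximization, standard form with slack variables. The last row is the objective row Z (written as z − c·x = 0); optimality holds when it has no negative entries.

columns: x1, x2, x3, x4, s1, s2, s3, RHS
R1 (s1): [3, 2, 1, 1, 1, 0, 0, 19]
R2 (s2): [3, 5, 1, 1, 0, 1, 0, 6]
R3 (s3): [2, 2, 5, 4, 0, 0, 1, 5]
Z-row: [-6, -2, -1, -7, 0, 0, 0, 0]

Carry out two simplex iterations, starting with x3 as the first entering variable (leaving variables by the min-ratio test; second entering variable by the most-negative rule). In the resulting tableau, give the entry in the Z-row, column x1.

-5/2

Ratio test on column x3 — row 1: 19/1 = 19; row 2: 6/1 = 6; row 3: 5/5 = 1. Minimum is 1 at row 3 (s3 leaves); pivot element 5.
Divide row 3 by 5; eliminate column x3 from the other rows.
Second iteration: most negative Z-row entry is -31/5 in column x4, so x4 enters.
Ratio test on column x4 — row 1: 18/(1/5) = 90; row 2: 5/(1/5) = 25; row 3: 1/(4/5) = 5/4. Minimum is 5/4 at row 3 (x3 leaves); pivot element 4/5.
Divide row 3 by 4/5; eliminate column x4 from the other rows.
After both pivots, the entry at the Z-row, column x1 is -5/2.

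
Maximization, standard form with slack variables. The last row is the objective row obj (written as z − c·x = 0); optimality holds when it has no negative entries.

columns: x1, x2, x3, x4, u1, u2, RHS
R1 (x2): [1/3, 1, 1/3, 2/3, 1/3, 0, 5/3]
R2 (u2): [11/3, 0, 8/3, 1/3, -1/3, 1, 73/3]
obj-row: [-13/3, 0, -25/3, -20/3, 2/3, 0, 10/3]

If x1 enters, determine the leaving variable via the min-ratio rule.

x2

Column x1 entries and ratios — x2: (5/3)/(1/3) = 5; u2: (73/3)/(11/3) = 73/11.
Smallest ratio is 5 in the row of x2, so x2 leaves.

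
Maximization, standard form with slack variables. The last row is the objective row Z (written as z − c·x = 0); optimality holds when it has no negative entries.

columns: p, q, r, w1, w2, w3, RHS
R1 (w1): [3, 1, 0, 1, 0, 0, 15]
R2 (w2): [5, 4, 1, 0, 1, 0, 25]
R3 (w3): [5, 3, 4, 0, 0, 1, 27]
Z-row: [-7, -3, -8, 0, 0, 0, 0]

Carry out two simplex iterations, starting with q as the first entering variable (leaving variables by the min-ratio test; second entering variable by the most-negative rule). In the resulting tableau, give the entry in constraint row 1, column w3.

1/13

Ratio test on column q — row 1: 15/1 = 15; row 2: 25/4 = 25/4; row 3: 27/3 = 9. Minimum is 25/4 at row 2 (w2 leaves); pivot element 4.
Divide row 2 by 4; eliminate column q from the other rows.
Second iteration: most negative Z-row entry is -29/4 in column r, so r enters.
Ratio test on column r — row 1: entry -1/4 ≤ 0; row 2: (25/4)/(1/4) = 25; row 3: (33/4)/(13/4) = 33/13. Minimum is 33/13 at row 3 (w3 leaves); pivot element 13/4.
Divide row 3 by 13/4; eliminate column r from the other rows.
After both pivots, the entry at constraint row 1, column w3 is 1/13.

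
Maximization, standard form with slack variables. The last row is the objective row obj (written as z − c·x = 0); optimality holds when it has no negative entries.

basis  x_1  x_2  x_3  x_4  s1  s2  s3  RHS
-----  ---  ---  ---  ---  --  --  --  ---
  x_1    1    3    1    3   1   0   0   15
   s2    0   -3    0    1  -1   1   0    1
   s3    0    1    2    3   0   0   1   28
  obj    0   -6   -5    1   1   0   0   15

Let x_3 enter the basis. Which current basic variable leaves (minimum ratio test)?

s3

Column x_3 entries and ratios — x_1: 15/1 = 15; s2: 0 ≤ 0, skip; s3: 28/2 = 14.
Smallest ratio is 14 in the row of s3, so s3 leaves.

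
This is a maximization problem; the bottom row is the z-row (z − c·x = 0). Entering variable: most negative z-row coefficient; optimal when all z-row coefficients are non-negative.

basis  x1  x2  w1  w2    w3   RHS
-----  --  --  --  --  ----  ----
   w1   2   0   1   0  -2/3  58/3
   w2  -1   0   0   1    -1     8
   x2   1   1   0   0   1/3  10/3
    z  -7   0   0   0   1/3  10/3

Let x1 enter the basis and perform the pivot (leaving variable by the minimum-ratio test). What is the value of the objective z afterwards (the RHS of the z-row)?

80/3

Ratio test on column x1 — row 1: (58/3)/2 = 29/3; row 2: entry -1 ≤ 0; row 3: (10/3)/1 = 10/3. Minimum is 10/3 at row 3 (x2 leaves); pivot element 1.
Pivot on row 3; the z-row RHS becomes 10/3 − (-7)·(10/3) = 80/3.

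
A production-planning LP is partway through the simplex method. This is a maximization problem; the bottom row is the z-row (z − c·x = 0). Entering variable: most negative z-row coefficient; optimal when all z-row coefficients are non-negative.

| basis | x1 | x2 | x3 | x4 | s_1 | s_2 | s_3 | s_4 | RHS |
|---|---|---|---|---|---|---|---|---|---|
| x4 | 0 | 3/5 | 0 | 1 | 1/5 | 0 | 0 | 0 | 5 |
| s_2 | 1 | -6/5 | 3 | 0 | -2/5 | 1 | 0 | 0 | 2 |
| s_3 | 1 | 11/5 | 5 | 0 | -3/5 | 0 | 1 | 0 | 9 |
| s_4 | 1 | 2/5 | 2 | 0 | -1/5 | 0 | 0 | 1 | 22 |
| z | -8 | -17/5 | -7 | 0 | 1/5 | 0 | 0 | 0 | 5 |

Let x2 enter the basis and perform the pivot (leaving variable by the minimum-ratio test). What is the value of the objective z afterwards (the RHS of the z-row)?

Ratio test on column x2 — row 1: 5/(3/5) = 25/3; row 2: entry -6/5 ≤ 0; row 3: 9/(11/5) = 45/11; row 4: 22/(2/5) = 55. Minimum is 45/11 at row 3 (s_3 leaves); pivot element 11/5.
Pivot on row 3; the z-row RHS becomes 5 − (-17/5)·(45/11) = 208/11.

208/11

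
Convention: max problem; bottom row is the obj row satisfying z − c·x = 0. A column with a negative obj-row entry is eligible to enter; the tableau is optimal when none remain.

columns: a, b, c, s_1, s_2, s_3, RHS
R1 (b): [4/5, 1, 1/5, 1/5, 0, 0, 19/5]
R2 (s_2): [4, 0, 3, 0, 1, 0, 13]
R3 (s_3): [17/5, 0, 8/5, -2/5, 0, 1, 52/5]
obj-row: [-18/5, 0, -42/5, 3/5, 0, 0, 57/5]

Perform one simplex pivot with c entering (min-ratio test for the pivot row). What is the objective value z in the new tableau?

239/5

Ratio test on column c — row 1: (19/5)/(1/5) = 19; row 2: 13/3 = 13/3; row 3: (52/5)/(8/5) = 13/2. Minimum is 13/3 at row 2 (s_2 leaves); pivot element 3.
Pivot on row 2; the obj-row RHS becomes 57/5 − (-42/5)·(13/3) = 239/5.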